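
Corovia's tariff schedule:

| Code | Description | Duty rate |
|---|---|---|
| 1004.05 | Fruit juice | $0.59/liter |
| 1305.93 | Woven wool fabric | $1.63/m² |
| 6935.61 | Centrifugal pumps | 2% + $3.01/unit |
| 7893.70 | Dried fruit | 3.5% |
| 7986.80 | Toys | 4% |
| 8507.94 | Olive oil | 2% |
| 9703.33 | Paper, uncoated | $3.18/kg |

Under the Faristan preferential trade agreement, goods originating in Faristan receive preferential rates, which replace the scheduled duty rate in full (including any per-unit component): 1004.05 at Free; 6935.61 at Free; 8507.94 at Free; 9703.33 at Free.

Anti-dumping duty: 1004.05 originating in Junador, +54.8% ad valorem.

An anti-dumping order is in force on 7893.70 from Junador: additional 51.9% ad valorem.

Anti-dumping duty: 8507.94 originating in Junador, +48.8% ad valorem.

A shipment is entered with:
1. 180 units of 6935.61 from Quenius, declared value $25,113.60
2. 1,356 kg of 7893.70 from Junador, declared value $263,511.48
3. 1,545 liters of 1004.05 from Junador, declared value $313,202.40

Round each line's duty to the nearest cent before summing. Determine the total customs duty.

Line 1 (6935.61, Quenius, 180 units, $25,113.60):
Base rate for 6935.61 is 2% + $3.01/unit.
6935.61 has an FTA preferential rate, but origin Quenius is not Faristan; base rate stands.
Duty = $25,113.60 × 2% + 180 × $3.01 = $1,044.07.
Line 2 (7893.70, Junador, 1,356 kg, $263,511.48):
Base rate for 7893.70 is 3.5%.
Additional duty on 7893.70 from Junador: +51.9%. Applied ad valorem rate: 3.5% + 51.9% = 55.4%.
Duty = $263,511.48 × 55.4% = $145,985.36.
Line 3 (1004.05, Junador, 1,545 liters, $313,202.40):
Base rate for 1004.05 is $0.59/liter.
1004.05 has an FTA preferential rate, but origin Junador is not Faristan; base rate stands.
Additional duty on 1004.05 from Junador: +54.8% ad valorem. Applied ad valorem rate = 54.8%.
Duty = $313,202.40 × 54.8% + 1,545 × $0.59 = $172,546.47.
Total = $1,044.07 + $145,985.36 + $172,546.47 = $319,575.90.

$319,575.90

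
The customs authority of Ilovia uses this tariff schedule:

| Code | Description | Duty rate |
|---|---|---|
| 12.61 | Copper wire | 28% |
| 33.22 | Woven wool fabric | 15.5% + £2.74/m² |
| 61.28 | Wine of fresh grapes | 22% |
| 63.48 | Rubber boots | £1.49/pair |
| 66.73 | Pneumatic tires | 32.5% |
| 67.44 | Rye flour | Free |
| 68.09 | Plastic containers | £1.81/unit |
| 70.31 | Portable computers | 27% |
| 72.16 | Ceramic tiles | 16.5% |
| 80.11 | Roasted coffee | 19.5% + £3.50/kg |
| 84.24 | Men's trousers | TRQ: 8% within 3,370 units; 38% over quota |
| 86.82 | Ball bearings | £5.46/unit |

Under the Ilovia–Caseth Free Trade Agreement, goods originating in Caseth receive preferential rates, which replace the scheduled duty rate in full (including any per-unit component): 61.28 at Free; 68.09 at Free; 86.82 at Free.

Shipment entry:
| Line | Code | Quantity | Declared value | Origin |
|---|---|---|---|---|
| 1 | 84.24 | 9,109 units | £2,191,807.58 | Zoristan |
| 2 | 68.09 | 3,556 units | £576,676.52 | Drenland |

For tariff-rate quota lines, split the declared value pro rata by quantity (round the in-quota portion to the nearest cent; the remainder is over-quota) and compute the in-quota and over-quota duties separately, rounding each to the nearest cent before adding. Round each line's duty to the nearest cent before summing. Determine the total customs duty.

£596,056.42

Line 1 (84.24, Zoristan, 9,109 units, £2,191,807.58):
Code 84.24 is under a tariff-rate quota (threshold 3,370 units). In-quota: 3,370 units at 8%; over-quota: 5,739 units at 38%.
Pro-rata value split: in-quota = £2,191,807.58 × 3,370/9,109 = £810,889.40; over-quota = £2,191,807.58 − £810,889.40 = £1,380,918.18.
In-quota duty = £810,889.40 × 8% = £64,871.15. Over-quota duty = £1,380,918.18 × 38% = £524,748.91.
Line duty = £64,871.15 + £524,748.91 = £589,620.06.
Line 2 (68.09, Drenland, 3,556 units, £576,676.52):
Base rate for 68.09 is £1.81/unit.
68.09 has an FTA preferential rate, but origin Drenland is not Caseth; base rate stands.
Duty = 3,556 × £1.81 = £6,436.36.
Total = £589,620.06 + £6,436.36 = £596,056.42.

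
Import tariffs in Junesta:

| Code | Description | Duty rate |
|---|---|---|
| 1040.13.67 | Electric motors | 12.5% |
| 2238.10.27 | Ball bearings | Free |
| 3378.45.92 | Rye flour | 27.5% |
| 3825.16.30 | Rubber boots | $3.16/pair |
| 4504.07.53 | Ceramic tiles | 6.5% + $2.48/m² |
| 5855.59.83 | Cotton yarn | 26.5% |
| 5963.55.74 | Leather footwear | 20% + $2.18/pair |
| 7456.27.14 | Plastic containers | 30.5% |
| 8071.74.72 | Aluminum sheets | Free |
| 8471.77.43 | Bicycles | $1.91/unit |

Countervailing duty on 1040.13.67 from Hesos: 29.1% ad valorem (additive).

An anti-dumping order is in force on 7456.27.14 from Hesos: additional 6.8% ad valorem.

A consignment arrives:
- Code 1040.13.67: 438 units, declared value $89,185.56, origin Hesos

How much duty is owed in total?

Line 1 (1040.13.67, Hesos, 438 units, $89,185.56):
Base rate for 1040.13.67 is 12.5%.
Additional duty on 1040.13.67 from Hesos: +29.1%. Applied ad valorem rate: 12.5% + 29.1% = 41.6%.
Duty = $89,185.56 × 41.6% = $37,101.19.

$37,101.19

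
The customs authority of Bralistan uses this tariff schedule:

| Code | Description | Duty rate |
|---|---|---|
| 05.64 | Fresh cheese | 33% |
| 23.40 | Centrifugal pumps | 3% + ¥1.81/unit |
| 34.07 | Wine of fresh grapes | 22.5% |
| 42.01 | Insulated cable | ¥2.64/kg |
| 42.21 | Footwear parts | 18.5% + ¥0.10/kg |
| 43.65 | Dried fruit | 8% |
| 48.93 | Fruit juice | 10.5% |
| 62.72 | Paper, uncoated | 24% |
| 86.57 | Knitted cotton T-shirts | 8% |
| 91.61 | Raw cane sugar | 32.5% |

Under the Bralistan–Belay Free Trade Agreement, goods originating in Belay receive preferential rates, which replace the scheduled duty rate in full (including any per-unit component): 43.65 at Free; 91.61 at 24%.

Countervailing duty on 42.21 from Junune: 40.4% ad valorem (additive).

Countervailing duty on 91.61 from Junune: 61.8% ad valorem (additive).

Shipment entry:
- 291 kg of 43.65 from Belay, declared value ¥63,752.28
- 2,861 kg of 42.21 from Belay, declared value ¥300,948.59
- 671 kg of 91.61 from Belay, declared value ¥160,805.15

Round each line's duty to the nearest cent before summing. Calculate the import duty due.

Line 1 (43.65, Belay, 291 kg, ¥63,752.28):
Base rate for 43.65 is 8%.
Origin Belay qualifies under the Bralistan–Belay agreement and 43.65 is covered: preferential rate Free applies instead.
Duty = ¥63,752.28 × 0% = ¥0.00.
Line 2 (42.21, Belay, 2,861 kg, ¥300,948.59):
Base rate for 42.21 is 18.5% + ¥0.10/kg.
Origin Belay is the FTA partner but 42.21 is not on the preference list; base rate stands.
The additional-duty order on 42.21 targets Junune, not Belay; it does not apply.
Duty = ¥300,948.59 × 18.5% + 2,861 × ¥0.10 = ¥55,961.59.
Line 3 (91.61, Belay, 671 kg, ¥160,805.15):
Base rate for 91.61 is 32.5%.
Origin Belay qualifies under the Bralistan–Belay agreement and 91.61 is covered: preferential rate 24% applies instead.
The additional-duty order on 91.61 targets Junune, not Belay; it does not apply.
Duty = ¥160,805.15 × 24% = ¥38,593.24.
Total = ¥0.00 + ¥55,961.59 + ¥38,593.24 = ¥94,554.83.

¥94,554.83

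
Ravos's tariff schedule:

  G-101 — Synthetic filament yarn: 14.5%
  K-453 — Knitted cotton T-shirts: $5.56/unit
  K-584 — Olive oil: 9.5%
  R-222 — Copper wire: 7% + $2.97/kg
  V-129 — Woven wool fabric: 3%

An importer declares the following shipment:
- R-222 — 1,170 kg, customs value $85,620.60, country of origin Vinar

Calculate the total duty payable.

Line 1 (R-222, Vinar, 1,170 kg, $85,620.60):
Base rate for R-222 is 7% + $2.97/kg.
Duty = $85,620.60 × 7% + 1,170 × $2.97 = $9,468.34.

$9,468.34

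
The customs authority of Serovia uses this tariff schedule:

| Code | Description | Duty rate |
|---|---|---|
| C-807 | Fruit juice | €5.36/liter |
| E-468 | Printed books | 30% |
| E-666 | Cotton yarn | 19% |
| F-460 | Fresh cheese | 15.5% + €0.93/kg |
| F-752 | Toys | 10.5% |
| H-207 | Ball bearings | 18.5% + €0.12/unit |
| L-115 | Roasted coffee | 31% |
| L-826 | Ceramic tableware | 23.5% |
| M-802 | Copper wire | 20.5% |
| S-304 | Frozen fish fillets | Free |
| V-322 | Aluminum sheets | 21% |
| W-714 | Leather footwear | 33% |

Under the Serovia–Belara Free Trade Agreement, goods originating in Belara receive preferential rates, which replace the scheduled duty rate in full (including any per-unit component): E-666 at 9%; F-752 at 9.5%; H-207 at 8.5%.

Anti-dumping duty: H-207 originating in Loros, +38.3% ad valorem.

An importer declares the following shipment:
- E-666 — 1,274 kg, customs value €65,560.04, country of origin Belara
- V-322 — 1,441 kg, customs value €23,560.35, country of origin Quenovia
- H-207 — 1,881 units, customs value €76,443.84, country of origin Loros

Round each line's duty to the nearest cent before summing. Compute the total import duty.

Line 1 (E-666, Belara, 1,274 kg, €65,560.04):
Base rate for E-666 is 19%.
Origin Belara qualifies under the Serovia–Belara agreement and E-666 is covered: preferential rate 9% applies instead.
Duty = €65,560.04 × 9% = €5,900.40.
Line 2 (V-322, Quenovia, 1,441 kg, €23,560.35):
Base rate for V-322 is 21%.
Duty = €23,560.35 × 21% = €4,947.67.
Line 3 (H-207, Loros, 1,881 units, €76,443.84):
Base rate for H-207 is 18.5% + €0.12/unit.
H-207 has an FTA preferential rate, but origin Loros is not Belara; base rate stands.
Additional duty on H-207 from Loros: +38.3%. Applied ad valorem rate: 18.5% + 38.3% = 56.8%.
Duty = €76,443.84 × 56.8% + 1,881 × €0.12 = €43,645.82.
Total = €5,900.40 + €4,947.67 + €43,645.82 = €54,493.89.

€54,493.89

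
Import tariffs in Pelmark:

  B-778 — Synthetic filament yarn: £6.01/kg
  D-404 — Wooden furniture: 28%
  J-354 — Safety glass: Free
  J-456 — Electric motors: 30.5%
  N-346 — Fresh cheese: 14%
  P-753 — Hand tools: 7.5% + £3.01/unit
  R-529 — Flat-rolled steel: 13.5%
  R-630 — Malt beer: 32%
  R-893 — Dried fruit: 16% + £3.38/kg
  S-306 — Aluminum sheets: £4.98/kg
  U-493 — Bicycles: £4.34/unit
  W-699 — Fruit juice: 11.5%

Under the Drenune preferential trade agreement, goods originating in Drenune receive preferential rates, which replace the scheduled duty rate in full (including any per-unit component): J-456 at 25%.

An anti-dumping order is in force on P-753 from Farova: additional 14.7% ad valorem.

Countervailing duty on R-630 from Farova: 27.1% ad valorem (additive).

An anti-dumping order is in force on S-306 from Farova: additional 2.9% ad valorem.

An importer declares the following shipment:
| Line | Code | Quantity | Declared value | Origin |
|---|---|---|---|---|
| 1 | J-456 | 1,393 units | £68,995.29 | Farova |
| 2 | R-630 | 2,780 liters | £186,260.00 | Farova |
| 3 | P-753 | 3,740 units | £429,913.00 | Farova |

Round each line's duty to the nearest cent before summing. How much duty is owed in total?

£237,821.31

Line 1 (J-456, Farova, 1,393 units, £68,995.29):
Base rate for J-456 is 30.5%.
J-456 has an FTA preferential rate, but origin Farova is not Drenune; base rate stands.
Duty = £68,995.29 × 30.5% = £21,043.56.
Line 2 (R-630, Farova, 2,780 liters, £186,260.00):
Base rate for R-630 is 32%.
Additional duty on R-630 from Farova: +27.1%. Applied ad valorem rate: 32% + 27.1% = 59.1%.
Duty = £186,260.00 × 59.1% = £110,079.66.
Line 3 (P-753, Farova, 3,740 units, £429,913.00):
Base rate for P-753 is 7.5% + £3.01/unit.
Additional duty on P-753 from Farova: +14.7%. Applied ad valorem rate: 7.5% + 14.7% = 22.2%.
Duty = £429,913.00 × 22.2% + 3,740 × £3.01 = £106,698.09.
Total = £21,043.56 + £110,079.66 + £106,698.09 = £237,821.31.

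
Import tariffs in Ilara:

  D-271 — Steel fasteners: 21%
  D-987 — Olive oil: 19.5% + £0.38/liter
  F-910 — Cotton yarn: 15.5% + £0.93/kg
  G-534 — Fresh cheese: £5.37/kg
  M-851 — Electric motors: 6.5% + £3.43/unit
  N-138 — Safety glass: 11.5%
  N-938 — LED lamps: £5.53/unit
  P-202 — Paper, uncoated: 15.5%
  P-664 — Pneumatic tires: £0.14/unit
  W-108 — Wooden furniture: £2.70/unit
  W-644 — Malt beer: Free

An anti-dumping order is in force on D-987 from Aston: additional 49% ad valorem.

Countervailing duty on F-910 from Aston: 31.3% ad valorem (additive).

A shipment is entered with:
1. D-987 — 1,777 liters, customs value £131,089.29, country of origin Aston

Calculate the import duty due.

Line 1 (D-987, Aston, 1,777 liters, £131,089.29):
Base rate for D-987 is 19.5% + £0.38/liter.
Additional duty on D-987 from Aston: +49%. Applied ad valorem rate: 19.5% + 49% = 68.5%.
Duty = £131,089.29 × 68.5% + 1,777 × £0.38 = £90,471.42.

£90,471.42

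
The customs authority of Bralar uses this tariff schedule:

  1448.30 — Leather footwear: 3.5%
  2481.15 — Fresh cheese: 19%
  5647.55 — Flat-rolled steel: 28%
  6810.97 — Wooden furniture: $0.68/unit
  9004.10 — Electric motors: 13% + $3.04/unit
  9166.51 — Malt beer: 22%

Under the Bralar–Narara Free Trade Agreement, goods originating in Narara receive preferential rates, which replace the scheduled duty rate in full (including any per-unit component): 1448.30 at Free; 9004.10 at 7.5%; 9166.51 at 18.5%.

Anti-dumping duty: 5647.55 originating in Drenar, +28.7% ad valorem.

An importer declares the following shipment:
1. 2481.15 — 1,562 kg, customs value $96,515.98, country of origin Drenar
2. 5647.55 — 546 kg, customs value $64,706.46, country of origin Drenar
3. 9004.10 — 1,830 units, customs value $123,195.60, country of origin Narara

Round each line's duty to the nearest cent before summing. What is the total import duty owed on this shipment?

$64,266.27

Line 1 (2481.15, Drenar, 1,562 kg, $96,515.98):
Base rate for 2481.15 is 19%.
Duty = $96,515.98 × 19% = $18,338.04.
Line 2 (5647.55, Drenar, 546 kg, $64,706.46):
Base rate for 5647.55 is 28%.
Additional duty on 5647.55 from Drenar: +28.7%. Applied ad valorem rate: 28% + 28.7% = 56.7%.
Duty = $64,706.46 × 56.7% = $36,688.56.
Line 3 (9004.10, Narara, 1,830 units, $123,195.60):
Base rate for 9004.10 is 13% + $3.04/unit.
Origin Narara qualifies under the Bralar–Narara agreement and 9004.10 is covered: preferential rate 7.5% applies instead.
Duty = $123,195.60 × 7.5% = $9,239.67.
Total = $18,338.04 + $36,688.56 + $9,239.67 = $64,266.27.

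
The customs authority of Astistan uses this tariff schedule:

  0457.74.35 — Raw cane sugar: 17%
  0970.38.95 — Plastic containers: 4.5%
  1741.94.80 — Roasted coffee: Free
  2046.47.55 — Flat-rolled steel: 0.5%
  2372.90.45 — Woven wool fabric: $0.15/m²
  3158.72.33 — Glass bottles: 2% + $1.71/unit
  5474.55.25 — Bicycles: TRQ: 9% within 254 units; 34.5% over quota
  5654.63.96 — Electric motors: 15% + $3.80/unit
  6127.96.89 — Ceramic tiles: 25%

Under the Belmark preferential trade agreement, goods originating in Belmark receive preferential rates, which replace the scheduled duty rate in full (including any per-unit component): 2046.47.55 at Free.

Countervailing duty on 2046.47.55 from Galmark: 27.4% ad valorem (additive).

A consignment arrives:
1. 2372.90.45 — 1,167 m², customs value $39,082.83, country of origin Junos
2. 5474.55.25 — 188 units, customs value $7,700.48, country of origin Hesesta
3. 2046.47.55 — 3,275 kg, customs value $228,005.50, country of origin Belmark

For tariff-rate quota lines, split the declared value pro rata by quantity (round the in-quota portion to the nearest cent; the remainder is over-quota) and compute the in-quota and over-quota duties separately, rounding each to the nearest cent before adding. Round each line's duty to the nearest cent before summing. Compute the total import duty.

$868.09

Line 1 (2372.90.45, Junos, 1,167 m², $39,082.83):
Base rate for 2372.90.45 is $0.15/m².
Duty = 1,167 × $0.15 = $175.05.
Line 2 (5474.55.25, Hesesta, 188 units, $7,700.48):
Code 5474.55.25 is under a tariff-rate quota (threshold 254 units). Quantity 188 units is within the quota, so the in-quota rate 9% applies to the full value.
Duty = $7,700.48 × 9% = $693.04.
Line 3 (2046.47.55, Belmark, 3,275 kg, $228,005.50):
Base rate for 2046.47.55 is 0.5%.
Origin Belmark qualifies under the Astistan–Belmark agreement and 2046.47.55 is covered: preferential rate Free applies instead.
The additional-duty order on 2046.47.55 targets Galmark, not Belmark; it does not apply.
Duty = $228,005.50 × 0% = $0.00.
Total = $175.05 + $693.04 + $0.00 = $868.09.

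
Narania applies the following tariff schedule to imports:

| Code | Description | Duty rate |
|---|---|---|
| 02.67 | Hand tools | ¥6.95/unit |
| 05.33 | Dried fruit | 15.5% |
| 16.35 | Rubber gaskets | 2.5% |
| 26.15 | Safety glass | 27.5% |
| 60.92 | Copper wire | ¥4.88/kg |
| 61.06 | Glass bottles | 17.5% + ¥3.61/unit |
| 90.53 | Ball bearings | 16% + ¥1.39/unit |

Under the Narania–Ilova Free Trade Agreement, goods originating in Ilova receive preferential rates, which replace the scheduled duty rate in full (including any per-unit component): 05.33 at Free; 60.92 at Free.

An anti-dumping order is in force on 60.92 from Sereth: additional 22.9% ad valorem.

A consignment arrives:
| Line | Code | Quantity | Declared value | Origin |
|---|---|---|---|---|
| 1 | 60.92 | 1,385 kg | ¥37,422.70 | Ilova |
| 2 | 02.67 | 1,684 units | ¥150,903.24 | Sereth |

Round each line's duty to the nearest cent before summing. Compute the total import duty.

Line 1 (60.92, Ilova, 1,385 kg, ¥37,422.70):
Base rate for 60.92 is ¥4.88/kg.
Origin Ilova qualifies under the Narania–Ilova agreement and 60.92 is covered: preferential rate Free applies instead.
The additional-duty order on 60.92 targets Sereth, not Ilova; it does not apply.
Duty = ¥37,422.70 × 0% = ¥0.00.
Line 2 (02.67, Sereth, 1,684 units, ¥150,903.24):
Base rate for 02.67 is ¥6.95/unit.
Duty = 1,684 × ¥6.95 = ¥11,703.80.
Total = ¥0.00 + ¥11,703.80 = ¥11,703.80.

¥11,703.80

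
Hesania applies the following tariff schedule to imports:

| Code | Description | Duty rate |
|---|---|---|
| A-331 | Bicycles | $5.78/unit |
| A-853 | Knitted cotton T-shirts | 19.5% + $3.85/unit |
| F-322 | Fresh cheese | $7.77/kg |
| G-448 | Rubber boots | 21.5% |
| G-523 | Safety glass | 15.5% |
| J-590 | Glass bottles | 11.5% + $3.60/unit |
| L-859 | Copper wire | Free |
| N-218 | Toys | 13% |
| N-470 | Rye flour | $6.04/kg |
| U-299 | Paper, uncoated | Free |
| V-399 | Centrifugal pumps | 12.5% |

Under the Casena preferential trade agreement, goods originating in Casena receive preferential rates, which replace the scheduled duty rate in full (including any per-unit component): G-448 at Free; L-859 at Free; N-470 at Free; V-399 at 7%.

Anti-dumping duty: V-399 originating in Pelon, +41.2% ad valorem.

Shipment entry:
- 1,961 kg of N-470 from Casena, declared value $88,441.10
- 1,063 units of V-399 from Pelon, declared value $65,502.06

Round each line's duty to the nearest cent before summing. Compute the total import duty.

$35,174.61

Line 1 (N-470, Casena, 1,961 kg, $88,441.10):
Base rate for N-470 is $6.04/kg.
Origin Casena qualifies under the Hesania–Casena agreement and N-470 is covered: preferential rate Free applies instead.
Duty = $88,441.10 × 0% = $0.00.
Line 2 (V-399, Pelon, 1,063 units, $65,502.06):
Base rate for V-399 is 12.5%.
V-399 has an FTA preferential rate, but origin Pelon is not Casena; base rate stands.
Additional duty on V-399 from Pelon: +41.2%. Applied ad valorem rate: 12.5% + 41.2% = 53.7%.
Duty = $65,502.06 × 53.7% = $35,174.61.
Total = $0.00 + $35,174.61 = $35,174.61.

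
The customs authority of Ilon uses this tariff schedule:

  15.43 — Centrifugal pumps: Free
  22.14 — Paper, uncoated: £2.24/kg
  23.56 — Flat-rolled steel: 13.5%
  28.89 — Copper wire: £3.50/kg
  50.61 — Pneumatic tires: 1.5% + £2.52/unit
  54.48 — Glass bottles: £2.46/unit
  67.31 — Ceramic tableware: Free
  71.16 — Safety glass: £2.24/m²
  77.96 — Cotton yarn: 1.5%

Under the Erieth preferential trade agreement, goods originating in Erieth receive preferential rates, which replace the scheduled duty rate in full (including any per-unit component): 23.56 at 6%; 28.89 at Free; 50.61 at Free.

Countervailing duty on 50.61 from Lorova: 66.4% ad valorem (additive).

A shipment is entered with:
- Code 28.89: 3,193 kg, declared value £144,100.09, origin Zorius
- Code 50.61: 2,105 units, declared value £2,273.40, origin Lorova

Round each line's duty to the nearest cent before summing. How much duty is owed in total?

£18,023.74

Line 1 (28.89, Zorius, 3,193 kg, £144,100.09):
Base rate for 28.89 is £3.50/kg.
28.89 has an FTA preferential rate, but origin Zorius is not Erieth; base rate stands.
Duty = 3,193 × £3.50 = £11,175.50.
Line 2 (50.61, Lorova, 2,105 units, £2,273.40):
Base rate for 50.61 is 1.5% + £2.52/unit.
50.61 has an FTA preferential rate, but origin Lorova is not Erieth; base rate stands.
Additional duty on 50.61 from Lorova: +66.4%. Applied ad valorem rate: 1.5% + 66.4% = 67.9%.
Duty = £2,273.40 × 67.9% + 2,105 × £2.52 = £6,848.24.
Total = £11,175.50 + £6,848.24 = £18,023.74.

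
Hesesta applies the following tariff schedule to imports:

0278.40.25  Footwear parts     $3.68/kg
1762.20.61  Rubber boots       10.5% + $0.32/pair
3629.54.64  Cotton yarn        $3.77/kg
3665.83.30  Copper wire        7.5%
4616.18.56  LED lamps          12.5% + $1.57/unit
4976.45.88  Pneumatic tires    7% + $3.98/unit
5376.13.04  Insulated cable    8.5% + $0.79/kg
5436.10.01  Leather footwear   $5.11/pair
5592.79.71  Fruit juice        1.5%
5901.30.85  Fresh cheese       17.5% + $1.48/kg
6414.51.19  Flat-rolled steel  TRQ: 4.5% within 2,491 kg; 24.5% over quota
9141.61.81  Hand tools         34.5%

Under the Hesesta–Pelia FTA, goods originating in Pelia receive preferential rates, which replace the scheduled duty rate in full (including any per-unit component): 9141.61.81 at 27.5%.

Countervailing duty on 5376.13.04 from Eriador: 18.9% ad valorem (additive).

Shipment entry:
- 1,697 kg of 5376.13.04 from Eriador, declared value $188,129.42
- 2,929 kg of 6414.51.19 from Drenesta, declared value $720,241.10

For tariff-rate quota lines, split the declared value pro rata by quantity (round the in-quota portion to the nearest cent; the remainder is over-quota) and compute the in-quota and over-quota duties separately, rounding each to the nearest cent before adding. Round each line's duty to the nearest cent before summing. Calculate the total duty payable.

$106,839.78

Line 1 (5376.13.04, Eriador, 1,697 kg, $188,129.42):
Base rate for 5376.13.04 is 8.5% + $0.79/kg.
Additional duty on 5376.13.04 from Eriador: +18.9%. Applied ad valorem rate: 8.5% + 18.9% = 27.4%.
Duty = $188,129.42 × 27.4% + 1,697 × $0.79 = $52,888.09.
Line 2 (6414.51.19, Drenesta, 2,929 kg, $720,241.10):
Code 6414.51.19 is under a tariff-rate quota (threshold 2,491 kg). In-quota: 2,491 kg at 4.5%; over-quota: 438 kg at 24.5%.
Pro-rata value split: in-quota = $720,241.10 × 2,491/2,929 = $612,536.90; over-quota = $720,241.10 − $612,536.90 = $107,704.20.
In-quota duty = $612,536.90 × 4.5% = $27,564.16. Over-quota duty = $107,704.20 × 24.5% = $26,387.53.
Line duty = $27,564.16 + $26,387.53 = $53,951.69.
Total = $52,888.09 + $53,951.69 = $106,839.78.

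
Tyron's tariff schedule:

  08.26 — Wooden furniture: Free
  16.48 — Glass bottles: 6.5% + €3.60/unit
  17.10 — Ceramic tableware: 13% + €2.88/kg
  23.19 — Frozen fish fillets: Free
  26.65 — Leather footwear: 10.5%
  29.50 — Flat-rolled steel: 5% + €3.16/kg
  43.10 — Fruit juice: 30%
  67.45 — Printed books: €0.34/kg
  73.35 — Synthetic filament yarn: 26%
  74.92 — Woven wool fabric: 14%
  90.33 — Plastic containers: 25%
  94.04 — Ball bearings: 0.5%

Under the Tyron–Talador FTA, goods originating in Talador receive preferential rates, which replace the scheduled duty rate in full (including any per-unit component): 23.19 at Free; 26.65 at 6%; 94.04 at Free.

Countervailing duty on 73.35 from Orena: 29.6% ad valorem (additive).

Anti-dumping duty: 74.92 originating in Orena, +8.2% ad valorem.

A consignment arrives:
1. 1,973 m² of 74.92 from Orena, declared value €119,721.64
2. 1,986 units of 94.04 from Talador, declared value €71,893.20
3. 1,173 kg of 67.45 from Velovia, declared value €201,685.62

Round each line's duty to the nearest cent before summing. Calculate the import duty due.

Line 1 (74.92, Orena, 1,973 m², €119,721.64):
Base rate for 74.92 is 14%.
Additional duty on 74.92 from Orena: +8.2%. Applied ad valorem rate: 14% + 8.2% = 22.2%.
Duty = €119,721.64 × 22.2% = €26,578.20.
Line 2 (94.04, Talador, 1,986 units, €71,893.20):
Base rate for 94.04 is 0.5%.
Origin Talador qualifies under the Tyron–Talador agreement and 94.04 is covered: preferential rate Free applies instead.
Duty = €71,893.20 × 0% = €0.00.
Line 3 (67.45, Velovia, 1,173 kg, €201,685.62):
Base rate for 67.45 is €0.34/kg.
Duty = 1,173 × €0.34 = €398.82.
Total = €26,578.20 + €0.00 + €398.82 = €26,977.02.

€26,977.02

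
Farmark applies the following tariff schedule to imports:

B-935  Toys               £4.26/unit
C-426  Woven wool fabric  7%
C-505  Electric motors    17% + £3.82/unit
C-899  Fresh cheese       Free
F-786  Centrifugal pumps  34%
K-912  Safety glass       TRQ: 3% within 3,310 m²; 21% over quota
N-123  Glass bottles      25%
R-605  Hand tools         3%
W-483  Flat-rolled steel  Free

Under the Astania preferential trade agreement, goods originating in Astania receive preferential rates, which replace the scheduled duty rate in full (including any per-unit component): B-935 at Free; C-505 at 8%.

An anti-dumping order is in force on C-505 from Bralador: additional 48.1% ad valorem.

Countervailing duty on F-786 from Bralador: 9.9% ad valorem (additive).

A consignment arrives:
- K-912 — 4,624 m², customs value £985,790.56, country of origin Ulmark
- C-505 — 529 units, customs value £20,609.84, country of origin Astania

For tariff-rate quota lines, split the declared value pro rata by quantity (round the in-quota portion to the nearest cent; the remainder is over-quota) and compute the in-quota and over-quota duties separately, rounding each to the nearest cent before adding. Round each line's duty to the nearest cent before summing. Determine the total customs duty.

Line 1 (K-912, Ulmark, 4,624 m², £985,790.56):
Code K-912 is under a tariff-rate quota (threshold 3,310 m²). In-quota: 3,310 m² at 3%; over-quota: 1,314 m² at 21%.
Pro-rata value split: in-quota = £985,790.56 × 3,310/4,624 = £705,658.90; over-quota = £985,790.56 − £705,658.90 = £280,131.66.
In-quota duty = £705,658.90 × 3% = £21,169.77. Over-quota duty = £280,131.66 × 21% = £58,827.65.
Line duty = £21,169.77 + £58,827.65 = £79,997.42.
Line 2 (C-505, Astania, 529 units, £20,609.84):
Base rate for C-505 is 17% + £3.82/unit.
Origin Astania qualifies under the Farmark–Astania agreement and C-505 is covered: preferential rate 8% applies instead.
The additional-duty order on C-505 targets Bralador, not Astania; it does not apply.
Duty = £20,609.84 × 8% = £1,648.79.
Total = £79,997.42 + £1,648.79 = £81,646.21.

£81,646.21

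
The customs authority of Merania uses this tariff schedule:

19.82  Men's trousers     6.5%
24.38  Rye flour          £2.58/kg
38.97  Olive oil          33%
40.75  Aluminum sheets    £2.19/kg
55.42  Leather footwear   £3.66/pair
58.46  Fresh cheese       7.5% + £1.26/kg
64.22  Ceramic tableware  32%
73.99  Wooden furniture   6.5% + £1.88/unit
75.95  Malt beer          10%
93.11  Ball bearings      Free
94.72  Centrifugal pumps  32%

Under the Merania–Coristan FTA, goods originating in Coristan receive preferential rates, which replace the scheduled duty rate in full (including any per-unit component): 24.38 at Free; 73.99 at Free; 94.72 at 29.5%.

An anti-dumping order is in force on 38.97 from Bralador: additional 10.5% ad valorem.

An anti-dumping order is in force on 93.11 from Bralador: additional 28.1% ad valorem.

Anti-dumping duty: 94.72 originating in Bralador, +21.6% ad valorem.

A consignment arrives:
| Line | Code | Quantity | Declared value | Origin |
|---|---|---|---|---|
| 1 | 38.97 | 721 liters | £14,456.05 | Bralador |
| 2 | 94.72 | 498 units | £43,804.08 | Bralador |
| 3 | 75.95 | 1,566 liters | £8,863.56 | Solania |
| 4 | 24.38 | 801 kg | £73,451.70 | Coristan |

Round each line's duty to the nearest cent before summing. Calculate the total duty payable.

£30,653.73

Line 1 (38.97, Bralador, 721 liters, £14,456.05):
Base rate for 38.97 is 33%.
Additional duty on 38.97 from Bralador: +10.5%. Applied ad valorem rate: 33% + 10.5% = 43.5%.
Duty = £14,456.05 × 43.5% = £6,288.38.
Line 2 (94.72, Bralador, 498 units, £43,804.08):
Base rate for 94.72 is 32%.
94.72 has an FTA preferential rate, but origin Bralador is not Coristan; base rate stands.
Additional duty on 94.72 from Bralador: +21.6%. Applied ad valorem rate: 32% + 21.6% = 53.6%.
Duty = £43,804.08 × 53.6% = £23,478.99.
Line 3 (75.95, Solania, 1,566 liters, £8,863.56):
Base rate for 75.95 is 10%.
Duty = £8,863.56 × 10% = £886.36.
Line 4 (24.38, Coristan, 801 kg, £73,451.70):
Base rate for 24.38 is £2.58/kg.
Origin Coristan qualifies under the Merania–Coristan agreement and 24.38 is covered: preferential rate Free applies instead.
Duty = £73,451.70 × 0% = £0.00.
Total = £6,288.38 + £23,478.99 + £886.36 + £0.00 = £30,653.73.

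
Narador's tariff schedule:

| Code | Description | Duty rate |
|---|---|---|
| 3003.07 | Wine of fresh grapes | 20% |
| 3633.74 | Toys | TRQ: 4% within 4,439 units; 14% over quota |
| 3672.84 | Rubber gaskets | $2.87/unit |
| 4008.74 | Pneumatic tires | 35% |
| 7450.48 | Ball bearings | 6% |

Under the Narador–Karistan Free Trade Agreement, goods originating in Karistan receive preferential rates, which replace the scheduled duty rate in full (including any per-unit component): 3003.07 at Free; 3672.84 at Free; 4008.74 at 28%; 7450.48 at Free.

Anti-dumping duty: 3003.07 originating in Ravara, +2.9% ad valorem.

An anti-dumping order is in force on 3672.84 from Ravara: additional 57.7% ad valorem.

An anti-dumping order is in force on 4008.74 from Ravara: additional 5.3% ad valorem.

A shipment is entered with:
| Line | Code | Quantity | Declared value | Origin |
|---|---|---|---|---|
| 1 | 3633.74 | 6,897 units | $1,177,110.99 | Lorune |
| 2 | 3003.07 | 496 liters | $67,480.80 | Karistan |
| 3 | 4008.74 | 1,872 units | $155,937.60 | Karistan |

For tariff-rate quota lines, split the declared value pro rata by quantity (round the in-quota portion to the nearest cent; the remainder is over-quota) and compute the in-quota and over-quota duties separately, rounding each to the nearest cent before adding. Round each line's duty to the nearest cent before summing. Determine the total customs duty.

Line 1 (3633.74, Lorune, 6,897 units, $1,177,110.99):
Code 3633.74 is under a tariff-rate quota (threshold 4,439 units). In-quota: 4,439 units at 4%; over-quota: 2,458 units at 14%.
Pro-rata value split: in-quota = $1,177,110.99 × 4,439/6,897 = $757,604.13; over-quota = $1,177,110.99 − $757,604.13 = $419,506.86.
In-quota duty = $757,604.13 × 4% = $30,304.17. Over-quota duty = $419,506.86 × 14% = $58,730.96.
Line duty = $30,304.17 + $58,730.96 = $89,035.13.
Line 2 (3003.07, Karistan, 496 liters, $67,480.80):
Base rate for 3003.07 is 20%.
Origin Karistan qualifies under the Narador–Karistan agreement and 3003.07 is covered: preferential rate Free applies instead.
The additional-duty order on 3003.07 targets Ravara, not Karistan; it does not apply.
Duty = $67,480.80 × 0% = $0.00.
Line 3 (4008.74, Karistan, 1,872 units, $155,937.60):
Base rate for 4008.74 is 35%.
Origin Karistan qualifies under the Narador–Karistan agreement and 4008.74 is covered: preferential rate 28% applies instead.
The additional-duty order on 4008.74 targets Ravara, not Karistan; it does not apply.
Duty = $155,937.60 × 28% = $43,662.53.
Total = $89,035.13 + $0.00 + $43,662.53 = $132,697.66.

$132,697.66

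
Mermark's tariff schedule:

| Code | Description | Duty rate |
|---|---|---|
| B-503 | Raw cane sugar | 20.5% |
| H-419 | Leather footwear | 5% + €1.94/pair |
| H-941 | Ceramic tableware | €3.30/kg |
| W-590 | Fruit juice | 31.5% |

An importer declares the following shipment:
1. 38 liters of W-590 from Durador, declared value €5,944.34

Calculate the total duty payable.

Line 1 (W-590, Durador, 38 liters, €5,944.34):
Base rate for W-590 is 31.5%.
Duty = €5,944.34 × 31.5% = €1,872.47.

€1,872.47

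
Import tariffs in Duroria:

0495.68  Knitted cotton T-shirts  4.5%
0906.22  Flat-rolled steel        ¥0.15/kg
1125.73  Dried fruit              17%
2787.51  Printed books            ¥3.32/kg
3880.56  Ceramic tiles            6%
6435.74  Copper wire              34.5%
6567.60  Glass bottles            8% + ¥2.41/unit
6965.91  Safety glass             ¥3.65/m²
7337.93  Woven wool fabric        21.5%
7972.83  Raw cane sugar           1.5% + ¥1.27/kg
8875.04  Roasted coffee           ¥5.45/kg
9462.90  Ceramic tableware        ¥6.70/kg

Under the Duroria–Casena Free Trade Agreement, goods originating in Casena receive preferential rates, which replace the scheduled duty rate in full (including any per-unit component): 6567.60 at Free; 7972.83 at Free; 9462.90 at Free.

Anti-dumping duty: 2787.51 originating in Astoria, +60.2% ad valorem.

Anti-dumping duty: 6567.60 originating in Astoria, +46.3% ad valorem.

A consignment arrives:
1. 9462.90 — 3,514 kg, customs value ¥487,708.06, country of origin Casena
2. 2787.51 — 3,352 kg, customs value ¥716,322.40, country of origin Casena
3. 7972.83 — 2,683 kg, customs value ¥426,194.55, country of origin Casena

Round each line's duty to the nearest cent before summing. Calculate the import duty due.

¥11,128.64

Line 1 (9462.90, Casena, 3,514 kg, ¥487,708.06):
Base rate for 9462.90 is ¥6.70/kg.
Origin Casena qualifies under the Duroria–Casena agreement and 9462.90 is covered: preferential rate Free applies instead.
Duty = ¥487,708.06 × 0% = ¥0.00.
Line 2 (2787.51, Casena, 3,352 kg, ¥716,322.40):
Base rate for 2787.51 is ¥3.32/kg.
Origin Casena is the FTA partner but 2787.51 is not on the preference list; base rate stands.
The additional-duty order on 2787.51 targets Astoria, not Casena; it does not apply.
Duty = 3,352 × ¥3.32 = ¥11,128.64.
Line 3 (7972.83, Casena, 2,683 kg, ¥426,194.55):
Base rate for 7972.83 is 1.5% + ¥1.27/kg.
Origin Casena qualifies under the Duroria–Casena agreement and 7972.83 is covered: preferential rate Free applies instead.
Duty = ¥426,194.55 × 0% = ¥0.00.
Total = ¥0.00 + ¥11,128.64 + ¥0.00 = ¥11,128.64.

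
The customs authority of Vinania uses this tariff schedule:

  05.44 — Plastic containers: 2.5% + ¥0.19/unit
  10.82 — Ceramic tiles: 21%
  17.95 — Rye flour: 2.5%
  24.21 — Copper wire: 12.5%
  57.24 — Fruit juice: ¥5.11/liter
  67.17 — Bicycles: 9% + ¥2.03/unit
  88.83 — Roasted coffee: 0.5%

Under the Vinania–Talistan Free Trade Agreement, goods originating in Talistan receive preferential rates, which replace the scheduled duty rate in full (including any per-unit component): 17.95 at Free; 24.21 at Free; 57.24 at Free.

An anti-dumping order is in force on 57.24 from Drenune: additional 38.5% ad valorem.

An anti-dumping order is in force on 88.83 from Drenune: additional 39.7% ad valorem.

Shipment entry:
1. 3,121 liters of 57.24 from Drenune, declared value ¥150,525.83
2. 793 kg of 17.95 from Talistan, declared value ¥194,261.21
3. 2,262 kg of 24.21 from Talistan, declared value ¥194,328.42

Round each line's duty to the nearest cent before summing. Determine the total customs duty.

¥73,900.75

Line 1 (57.24, Drenune, 3,121 liters, ¥150,525.83):
Base rate for 57.24 is ¥5.11/liter.
57.24 has an FTA preferential rate, but origin Drenune is not Talistan; base rate stands.
Additional duty on 57.24 from Drenune: +38.5% ad valorem. Applied ad valorem rate = 38.5%.
Duty = ¥150,525.83 × 38.5% + 3,121 × ¥5.11 = ¥73,900.75.
Line 2 (17.95, Talistan, 793 kg, ¥194,261.21):
Base rate for 17.95 is 2.5%.
Origin Talistan qualifies under the Vinania–Talistan agreement and 17.95 is covered: preferential rate Free applies instead.
Duty = ¥194,261.21 × 0% = ¥0.00.
Line 3 (24.21, Talistan, 2,262 kg, ¥194,328.42):
Base rate for 24.21 is 12.5%.
Origin Talistan qualifies under the Vinania–Talistan agreement and 24.21 is covered: preferential rate Free applies instead.
Duty = ¥194,328.42 × 0% = ¥0.00.
Total = ¥73,900.75 + ¥0.00 + ¥0.00 = ¥73,900.75.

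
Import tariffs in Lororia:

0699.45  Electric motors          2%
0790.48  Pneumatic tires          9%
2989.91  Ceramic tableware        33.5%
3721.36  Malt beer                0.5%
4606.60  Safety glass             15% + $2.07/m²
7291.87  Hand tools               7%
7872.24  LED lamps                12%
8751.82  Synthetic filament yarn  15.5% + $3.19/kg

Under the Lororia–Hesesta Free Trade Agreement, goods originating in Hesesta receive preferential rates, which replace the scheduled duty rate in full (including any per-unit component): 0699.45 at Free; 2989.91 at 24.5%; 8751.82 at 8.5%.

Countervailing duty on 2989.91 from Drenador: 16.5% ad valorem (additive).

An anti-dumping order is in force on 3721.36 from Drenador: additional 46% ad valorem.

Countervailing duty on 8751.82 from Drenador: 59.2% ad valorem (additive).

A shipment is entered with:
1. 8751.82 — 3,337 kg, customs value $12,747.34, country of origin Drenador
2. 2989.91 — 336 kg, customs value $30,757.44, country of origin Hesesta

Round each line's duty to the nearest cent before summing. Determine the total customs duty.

Line 1 (8751.82, Drenador, 3,337 kg, $12,747.34):
Base rate for 8751.82 is 15.5% + $3.19/kg.
8751.82 has an FTA preferential rate, but origin Drenador is not Hesesta; base rate stands.
Additional duty on 8751.82 from Drenador: +59.2%. Applied ad valorem rate: 15.5% + 59.2% = 74.7%.
Duty = $12,747.34 × 74.7% + 3,337 × $3.19 = $20,167.29.
Line 2 (2989.91, Hesesta, 336 kg, $30,757.44):
Base rate for 2989.91 is 33.5%.
Origin Hesesta qualifies under the Lororia–Hesesta agreement and 2989.91 is covered: preferential rate 24.5% applies instead.
The additional-duty order on 2989.91 targets Drenador, not Hesesta; it does not apply.
Duty = $30,757.44 × 24.5% = $7,535.57.
Total = $20,167.29 + $7,535.57 = $27,702.86.

$27,702.86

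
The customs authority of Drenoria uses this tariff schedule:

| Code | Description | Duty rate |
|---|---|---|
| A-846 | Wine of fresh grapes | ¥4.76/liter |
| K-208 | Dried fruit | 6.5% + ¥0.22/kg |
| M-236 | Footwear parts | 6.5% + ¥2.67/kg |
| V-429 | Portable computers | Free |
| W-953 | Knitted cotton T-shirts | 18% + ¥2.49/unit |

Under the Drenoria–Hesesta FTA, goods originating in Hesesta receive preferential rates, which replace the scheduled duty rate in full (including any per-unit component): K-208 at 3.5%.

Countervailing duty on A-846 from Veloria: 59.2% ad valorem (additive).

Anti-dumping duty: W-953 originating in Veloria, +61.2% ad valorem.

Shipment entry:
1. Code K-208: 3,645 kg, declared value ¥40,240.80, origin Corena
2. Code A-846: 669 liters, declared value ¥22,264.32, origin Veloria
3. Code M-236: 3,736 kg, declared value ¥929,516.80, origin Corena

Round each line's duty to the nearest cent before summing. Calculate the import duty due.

Line 1 (K-208, Corena, 3,645 kg, ¥40,240.80):
Base rate for K-208 is 6.5% + ¥0.22/kg.
K-208 has an FTA preferential rate, but origin Corena is not Hesesta; base rate stands.
Duty = ¥40,240.80 × 6.5% + 3,645 × ¥0.22 = ¥3,417.55.
Line 2 (A-846, Veloria, 669 liters, ¥22,264.32):
Base rate for A-846 is ¥4.76/liter.
Additional duty on A-846 from Veloria: +59.2% ad valorem. Applied ad valorem rate = 59.2%.
Duty = ¥22,264.32 × 59.2% + 669 × ¥4.76 = ¥16,364.92.
Line 3 (M-236, Corena, 3,736 kg, ¥929,516.80):
Base rate for M-236 is 6.5% + ¥2.67/kg.
Duty = ¥929,516.80 × 6.5% + 3,736 × ¥2.67 = ¥70,393.71.
Total = ¥3,417.55 + ¥16,364.92 + ¥70,393.71 = ¥90,176.18.

¥90,176.18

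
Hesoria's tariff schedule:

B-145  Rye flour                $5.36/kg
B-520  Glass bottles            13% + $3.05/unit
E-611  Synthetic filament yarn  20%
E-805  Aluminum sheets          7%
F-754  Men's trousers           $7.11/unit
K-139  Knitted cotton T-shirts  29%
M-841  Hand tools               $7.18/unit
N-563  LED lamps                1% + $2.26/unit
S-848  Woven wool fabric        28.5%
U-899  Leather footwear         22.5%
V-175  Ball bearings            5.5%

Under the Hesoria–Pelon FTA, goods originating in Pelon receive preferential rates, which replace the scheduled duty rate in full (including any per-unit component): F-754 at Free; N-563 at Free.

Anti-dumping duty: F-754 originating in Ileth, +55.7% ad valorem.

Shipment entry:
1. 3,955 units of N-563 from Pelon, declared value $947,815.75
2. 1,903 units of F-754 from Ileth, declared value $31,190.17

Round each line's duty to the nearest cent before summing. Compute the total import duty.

$30,903.25

Line 1 (N-563, Pelon, 3,955 units, $947,815.75):
Base rate for N-563 is 1% + $2.26/unit.
Origin Pelon qualifies under the Hesoria–Pelon agreement and N-563 is covered: preferential rate Free applies instead.
Duty = $947,815.75 × 0% = $0.00.
Line 2 (F-754, Ileth, 1,903 units, $31,190.17):
Base rate for F-754 is $7.11/unit.
F-754 has an FTA preferential rate, but origin Ileth is not Pelon; base rate stands.
Additional duty on F-754 from Ileth: +55.7% ad valorem. Applied ad valorem rate = 55.7%.
Duty = $31,190.17 × 55.7% + 1,903 × $7.11 = $30,903.25.
Total = $0.00 + $30,903.25 = $30,903.25.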